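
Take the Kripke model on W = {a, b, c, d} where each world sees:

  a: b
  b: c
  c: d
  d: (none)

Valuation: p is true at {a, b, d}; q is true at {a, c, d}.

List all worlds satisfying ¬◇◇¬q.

{a, b, c, d}

a: ◇◇¬q is F. ✓
b: ◇◇¬q is F. ✓
c: ◇◇¬q is F. ✓
d: ◇◇¬q is F. ✓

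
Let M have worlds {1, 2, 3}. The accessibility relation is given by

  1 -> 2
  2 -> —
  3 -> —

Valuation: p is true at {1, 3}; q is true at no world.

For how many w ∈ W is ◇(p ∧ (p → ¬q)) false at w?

3

1: successors {2}; p ∧ (p → ¬q) there: 2:F. ✗
2: no successors, so ◇(p ∧ (p → ¬q)) fails. ✗
3: no successors, so ◇(p ∧ (p → ¬q)) fails. ✗
Satisfying worlds: ∅.
So ◇(p ∧ (p → ¬q)) fails at the other 3 worlds.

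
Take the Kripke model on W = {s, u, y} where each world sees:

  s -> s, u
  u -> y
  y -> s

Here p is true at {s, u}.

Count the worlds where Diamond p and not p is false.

2

s: Diamond p is T, not p is F. ✗
u: Diamond p is F, not p is F. ✗
y: Diamond p is T, not p is T. ✓
Satisfying worlds: {y}.
So Diamond p and not p fails at the other 2 worlds.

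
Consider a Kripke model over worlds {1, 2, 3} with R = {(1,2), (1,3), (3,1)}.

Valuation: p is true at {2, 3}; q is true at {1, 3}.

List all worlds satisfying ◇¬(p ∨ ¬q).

{3}

1: successors {2, 3}; ¬(p ∨ ¬q) there: 2:F, 3:F. ✗
2: no successors, so ◇¬(p ∨ ¬q) fails. ✗
3: successors {1}; ¬(p ∨ ¬q) there: 1:T. ✓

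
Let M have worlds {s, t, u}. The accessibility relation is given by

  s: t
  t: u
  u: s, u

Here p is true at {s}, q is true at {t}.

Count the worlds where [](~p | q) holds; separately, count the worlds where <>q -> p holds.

2 and 3

For [](~p | q):
s: successors {t}; ~p | q there: t:T. ✓
t: successors {u}; ~p | q there: u:T. ✓
u: successors {s, u}; ~p | q there: s:F, u:T. ✗
— 2 worlds.
For <>q -> p:
s: <>q is T, p is T. ✓
t: <>q is F, p is F. ✓
u: <>q is F, p is F. ✓
— 3 worlds.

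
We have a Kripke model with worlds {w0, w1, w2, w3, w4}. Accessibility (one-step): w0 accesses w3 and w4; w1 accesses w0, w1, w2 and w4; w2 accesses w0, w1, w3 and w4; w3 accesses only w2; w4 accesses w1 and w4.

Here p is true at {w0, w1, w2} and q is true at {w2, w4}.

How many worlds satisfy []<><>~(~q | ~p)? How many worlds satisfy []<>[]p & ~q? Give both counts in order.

3 and 1

For []<><>~(~q | ~p):
w0: successors {w3, w4}; <><>~(~q | ~p) there: w3:F, w4:T. ✗
w1: successors {w0, w1, w2, w4}; <><>~(~q | ~p) there: w0:T, w1:T, w2:T, w4:T. ✓
w2: successors {w0, w1, w3, w4}; <><>~(~q | ~p) there: w0:T, w1:T, w3:F, w4:T. ✗
w3: successors {w2}; <><>~(~q | ~p) there: w2:T. ✓
w4: successors {w1, w4}; <><>~(~q | ~p) there: w1:T, w4:T. ✓
— 3 worlds.
For []<>[]p & ~q:
w0: []<>[]p is F, ~q is T. ✗
w1: []<>[]p is F, ~q is T. ✗
w2: []<>[]p is F, ~q is F. ✗
w3: []<>[]p is T, ~q is T. ✓
w4: []<>[]p is F, ~q is F. ✗
— 1 world.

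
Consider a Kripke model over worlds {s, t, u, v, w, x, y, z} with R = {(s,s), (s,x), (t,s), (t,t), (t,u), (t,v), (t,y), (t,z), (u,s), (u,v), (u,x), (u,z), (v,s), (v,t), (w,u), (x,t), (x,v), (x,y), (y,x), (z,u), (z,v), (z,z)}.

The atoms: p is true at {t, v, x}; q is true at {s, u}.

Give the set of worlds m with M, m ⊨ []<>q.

{v, w, z}

s: successors {s, x}; <>q there: s:T, x:F. ✗
t: successors {s, t, u, v, y, z}; <>q there: s:T, t:T, u:T, v:T, y:F, z:T. ✗
u: successors {s, v, x, z}; <>q there: s:T, v:T, x:F, z:T. ✗
v: successors {s, t}; <>q there: s:T, t:T. ✓
w: successors {u}; <>q there: u:T. ✓
x: successors {t, v, y}; <>q there: t:T, v:T, y:F. ✗
y: successors {x}; <>q there: x:F. ✗
z: successors {u, v, z}; <>q there: u:T, v:T, z:T. ✓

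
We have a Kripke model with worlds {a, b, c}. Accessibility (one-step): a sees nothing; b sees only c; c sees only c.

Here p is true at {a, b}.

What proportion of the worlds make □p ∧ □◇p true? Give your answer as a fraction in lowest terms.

1/3

a: □p is T, □◇p is T. ✓
b: □p is F, □◇p is F. ✗
c: □p is F, □◇p is F. ✗
That's 1 of 3 worlds, so 1/3.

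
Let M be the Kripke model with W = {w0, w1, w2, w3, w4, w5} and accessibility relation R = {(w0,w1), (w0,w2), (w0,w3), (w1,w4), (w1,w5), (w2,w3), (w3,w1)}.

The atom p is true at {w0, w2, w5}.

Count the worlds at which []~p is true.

4

w0: successors {w1, w2, w3}; ~p there: w1:T, w2:F, w3:T. ✗
w1: successors {w4, w5}; ~p there: w4:T, w5:F. ✗
w2: successors {w3}; ~p there: w3:T. ✓
w3: successors {w1}; ~p there: w1:T. ✓
w4: no successors, so []~p holds vacuously. ✓
w5: no successors, so []~p holds vacuously. ✓
Satisfying worlds: {w2, w3, w4, w5}.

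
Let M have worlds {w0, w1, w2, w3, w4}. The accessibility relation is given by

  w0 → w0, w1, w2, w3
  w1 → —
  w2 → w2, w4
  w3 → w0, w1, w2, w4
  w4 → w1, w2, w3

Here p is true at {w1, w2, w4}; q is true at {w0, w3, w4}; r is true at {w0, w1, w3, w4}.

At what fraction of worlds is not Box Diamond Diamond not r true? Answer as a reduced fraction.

3/5

w0: Box Diamond Diamond not r is F. ✓
w1: Box Diamond Diamond not r is T. ✗
w2: Box Diamond Diamond not r is T. ✗
w3: Box Diamond Diamond not r is F. ✓
w4: Box Diamond Diamond not r is F. ✓
That's 3 of 5 worlds, so 3/5.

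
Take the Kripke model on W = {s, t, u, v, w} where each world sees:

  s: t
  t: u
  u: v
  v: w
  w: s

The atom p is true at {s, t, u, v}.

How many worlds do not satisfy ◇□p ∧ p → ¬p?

s: ◇□p ∧ p is T, ¬p is F. ✗
t: ◇□p ∧ p is T, ¬p is F. ✗
u: ◇□p ∧ p is F, ¬p is F. ✓
v: ◇□p ∧ p is T, ¬p is F. ✗
w: ◇□p ∧ p is F, ¬p is T. ✓
Satisfying worlds: {u, w}.
So ◇□p ∧ p → ¬p fails at the other 3 worlds.

3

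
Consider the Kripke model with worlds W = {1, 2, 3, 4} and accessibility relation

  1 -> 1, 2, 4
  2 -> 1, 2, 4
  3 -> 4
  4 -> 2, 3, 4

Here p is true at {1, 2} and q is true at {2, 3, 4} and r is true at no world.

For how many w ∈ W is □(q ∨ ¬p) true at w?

1: successors {1, 2, 4}; q ∨ ¬p there: 1:F, 2:T, 4:T. ✗
2: successors {1, 2, 4}; q ∨ ¬p there: 1:F, 2:T, 4:T. ✗
3: successors {4}; q ∨ ¬p there: 4:T. ✓
4: successors {2, 3, 4}; q ∨ ¬p there: 2:T, 3:T, 4:T. ✓
Satisfying worlds: {3, 4}.

2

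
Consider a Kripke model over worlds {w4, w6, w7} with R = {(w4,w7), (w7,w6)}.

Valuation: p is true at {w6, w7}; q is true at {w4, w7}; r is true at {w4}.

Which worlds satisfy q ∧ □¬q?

w4: q is T, □¬q is F. ✗
w6: q is F, □¬q is T. ✗
w7: q is T, □¬q is T. ✓

{w7}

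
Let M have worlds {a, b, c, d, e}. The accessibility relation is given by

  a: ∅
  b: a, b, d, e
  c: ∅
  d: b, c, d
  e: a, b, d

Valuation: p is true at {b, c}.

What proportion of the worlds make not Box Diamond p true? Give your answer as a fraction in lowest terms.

3/5

a: Box Diamond p is T. ✗
b: Box Diamond p is F. ✓
c: Box Diamond p is T. ✗
d: Box Diamond p is F. ✓
e: Box Diamond p is F. ✓
That's 3 of 5 worlds, so 3/5.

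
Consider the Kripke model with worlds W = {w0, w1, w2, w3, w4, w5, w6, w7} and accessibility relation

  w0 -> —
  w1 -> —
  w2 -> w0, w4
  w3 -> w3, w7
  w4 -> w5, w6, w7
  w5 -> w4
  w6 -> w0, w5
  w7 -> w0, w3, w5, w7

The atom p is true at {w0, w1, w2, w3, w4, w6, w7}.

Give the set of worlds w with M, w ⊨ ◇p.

w0: no successors, so ◇p fails. ✗
w1: no successors, so ◇p fails. ✗
w2: successors {w0, w4}; p there: w0:T, w4:T. ✓
w3: successors {w3, w7}; p there: w3:T, w7:T. ✓
w4: successors {w5, w6, w7}; p there: w5:F, w6:T, w7:T. ✓
w5: successors {w4}; p there: w4:T. ✓
w6: successors {w0, w5}; p there: w0:T, w5:F. ✓
w7: successors {w0, w3, w5, w7}; p there: w0:T, w3:T, w5:F, w7:T. ✓

{w2, w3, w4, w5, w6, w7}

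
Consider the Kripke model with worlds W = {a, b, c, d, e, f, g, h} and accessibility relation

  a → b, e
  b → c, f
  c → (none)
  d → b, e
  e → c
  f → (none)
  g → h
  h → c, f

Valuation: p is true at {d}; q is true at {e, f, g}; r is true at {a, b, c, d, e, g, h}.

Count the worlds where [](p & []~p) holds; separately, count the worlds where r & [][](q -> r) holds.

2 and 4

For [](p & []~p):
a: successors {b, e}; p & []~p there: b:F, e:F. ✗
b: successors {c, f}; p & []~p there: c:F, f:F. ✗
c: no successors, so [](p & []~p) holds vacuously. ✓
d: successors {b, e}; p & []~p there: b:F, e:F. ✗
e: successors {c}; p & []~p there: c:F. ✗
f: no successors, so [](p & []~p) holds vacuously. ✓
g: successors {h}; p & []~p there: h:F. ✗
h: successors {c, f}; p & []~p there: c:F, f:F. ✗
— 2 worlds.
For r & [][](q -> r):
a: r is T, [][](q -> r) is F. ✗
b: r is T, [][](q -> r) is T. ✓
c: r is T, [][](q -> r) is T. ✓
d: r is T, [][](q -> r) is F. ✗
e: r is T, [][](q -> r) is T. ✓
f: r is F, [][](q -> r) is T. ✗
g: r is T, [][](q -> r) is F. ✗
h: r is T, [][](q -> r) is T. ✓
— 4 worlds.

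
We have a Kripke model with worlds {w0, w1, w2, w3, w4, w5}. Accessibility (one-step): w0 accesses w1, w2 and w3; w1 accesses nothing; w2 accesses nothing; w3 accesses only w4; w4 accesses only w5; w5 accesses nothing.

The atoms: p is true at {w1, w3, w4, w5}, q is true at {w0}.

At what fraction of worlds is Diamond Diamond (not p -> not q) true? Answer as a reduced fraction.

1/3

w0: successors {w1, w2, w3}; Diamond (not p -> not q) there: w1:F, w2:F, w3:T. ✓
w1: no successors, so Diamond Diamond (not p -> not q) fails. ✗
w2: no successors, so Diamond Diamond (not p -> not q) fails. ✗
w3: successors {w4}; Diamond (not p -> not q) there: w4:T. ✓
w4: successors {w5}; Diamond (not p -> not q) there: w5:F. ✗
w5: no successors, so Diamond Diamond (not p -> not q) fails. ✗
That's 2 of 6 worlds, so 2/6 = 1/3.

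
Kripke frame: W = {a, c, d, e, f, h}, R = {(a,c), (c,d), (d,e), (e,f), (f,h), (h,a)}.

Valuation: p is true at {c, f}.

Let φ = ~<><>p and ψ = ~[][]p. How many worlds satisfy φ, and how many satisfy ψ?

4 and 4

For ~<><>p:
a: <><>p is F. ✓
c: <><>p is F. ✓
d: <><>p is T. ✗
e: <><>p is F. ✓
f: <><>p is F. ✓
h: <><>p is T. ✗
— 4 worlds.
For ~[][]p:
a: [][]p is F. ✓
c: [][]p is F. ✓
d: [][]p is T. ✗
e: [][]p is F. ✓
f: [][]p is F. ✓
h: [][]p is T. ✗
— 4 worlds.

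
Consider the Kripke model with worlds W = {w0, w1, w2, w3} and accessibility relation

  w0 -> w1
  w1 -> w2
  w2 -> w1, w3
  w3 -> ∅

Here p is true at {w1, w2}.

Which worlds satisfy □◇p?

w0: successors {w1}; ◇p there: w1:T. ✓
w1: successors {w2}; ◇p there: w2:T. ✓
w2: successors {w1, w3}; ◇p there: w1:T, w3:F. ✗
w3: no successors, so □◇p holds vacuously. ✓

{w0, w1, w3}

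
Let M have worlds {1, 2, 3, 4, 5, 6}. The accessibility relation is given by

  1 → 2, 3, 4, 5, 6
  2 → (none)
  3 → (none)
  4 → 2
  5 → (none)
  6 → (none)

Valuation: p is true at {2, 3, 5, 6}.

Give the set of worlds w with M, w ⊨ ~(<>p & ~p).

{2, 3, 5, 6}

1: <>p & ~p is T. ✗
2: <>p & ~p is F. ✓
3: <>p & ~p is F. ✓
4: <>p & ~p is T. ✗
5: <>p & ~p is F. ✓
6: <>p & ~p is F. ✓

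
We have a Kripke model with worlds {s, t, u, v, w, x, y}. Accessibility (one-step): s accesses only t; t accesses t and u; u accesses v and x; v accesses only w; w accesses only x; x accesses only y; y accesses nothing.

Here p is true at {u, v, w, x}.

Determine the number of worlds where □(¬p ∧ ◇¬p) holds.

s: successors {t}; ¬p ∧ ◇¬p there: t:T. ✓
t: successors {t, u}; ¬p ∧ ◇¬p there: t:T, u:F. ✗
u: successors {v, x}; ¬p ∧ ◇¬p there: v:F, x:F. ✗
v: successors {w}; ¬p ∧ ◇¬p there: w:F. ✗
w: successors {x}; ¬p ∧ ◇¬p there: x:F. ✗
x: successors {y}; ¬p ∧ ◇¬p there: y:F. ✗
y: no successors, so □(¬p ∧ ◇¬p) holds vacuously. ✓
Satisfying worlds: {s, y}.

2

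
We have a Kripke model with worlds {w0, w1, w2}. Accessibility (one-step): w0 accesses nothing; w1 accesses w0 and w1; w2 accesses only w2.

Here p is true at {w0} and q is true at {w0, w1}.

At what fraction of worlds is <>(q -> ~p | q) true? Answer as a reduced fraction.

w0: no successors, so <>(q -> ~p | q) fails. ✗
w1: successors {w0, w1}; q -> ~p | q there: w0:T, w1:T. ✓
w2: successors {w2}; q -> ~p | q there: w2:T. ✓
That's 2 of 3 worlds, so 2/3.

2/3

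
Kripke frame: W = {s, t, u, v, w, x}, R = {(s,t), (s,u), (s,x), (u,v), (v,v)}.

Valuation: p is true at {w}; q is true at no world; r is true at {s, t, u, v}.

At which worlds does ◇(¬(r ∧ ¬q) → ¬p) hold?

s: successors {t, u, x}; ¬(r ∧ ¬q) → ¬p there: t:T, u:T, x:T. ✓
t: no successors, so ◇(¬(r ∧ ¬q) → ¬p) fails. ✗
u: successors {v}; ¬(r ∧ ¬q) → ¬p there: v:T. ✓
v: successors {v}; ¬(r ∧ ¬q) → ¬p there: v:T. ✓
w: no successors, so ◇(¬(r ∧ ¬q) → ¬p) fails. ✗
x: no successors, so ◇(¬(r ∧ ¬q) → ¬p) fails. ✗

{s, u, v}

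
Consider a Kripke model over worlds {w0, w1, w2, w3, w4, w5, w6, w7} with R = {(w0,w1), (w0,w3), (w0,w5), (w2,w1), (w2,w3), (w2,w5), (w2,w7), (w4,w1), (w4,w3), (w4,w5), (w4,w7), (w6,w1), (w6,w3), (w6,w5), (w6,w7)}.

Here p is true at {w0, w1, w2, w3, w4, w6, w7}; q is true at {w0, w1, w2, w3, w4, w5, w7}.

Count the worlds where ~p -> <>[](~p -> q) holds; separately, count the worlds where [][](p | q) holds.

7 and 8

For ~p -> <>[](~p -> q):
w0: ~p is F, <>[](~p -> q) is T. ✓
w1: ~p is F, <>[](~p -> q) is F. ✓
w2: ~p is F, <>[](~p -> q) is T. ✓
w3: ~p is F, <>[](~p -> q) is F. ✓
w4: ~p is F, <>[](~p -> q) is T. ✓
w5: ~p is T, <>[](~p -> q) is F. ✗
w6: ~p is F, <>[](~p -> q) is T. ✓
w7: ~p is F, <>[](~p -> q) is F. ✓
— 7 worlds.
For [][](p | q):
w0: successors {w1, w3, w5}; [](p | q) there: w1:T, w3:T, w5:T. ✓
w1: no successors, so [][](p | q) holds vacuously. ✓
w2: successors {w1, w3, w5, w7}; [](p | q) there: w1:T, w3:T, w5:T, w7:T. ✓
w3: no successors, so [][](p | q) holds vacuously. ✓
w4: successors {w1, w3, w5, w7}; [](p | q) there: w1:T, w3:T, w5:T, w7:T. ✓
w5: no successors, so [][](p | q) holds vacuously. ✓
w6: successors {w1, w3, w5, w7}; [](p | q) there: w1:T, w3:T, w5:T, w7:T. ✓
w7: no successors, so [][](p | q) holds vacuously. ✓
— 8 worlds.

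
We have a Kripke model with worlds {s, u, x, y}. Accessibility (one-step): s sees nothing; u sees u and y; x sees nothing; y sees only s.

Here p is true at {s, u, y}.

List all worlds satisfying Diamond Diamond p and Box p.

s: Diamond Diamond p is F, Box p is T. ✗
u: Diamond Diamond p is T, Box p is T. ✓
x: Diamond Diamond p is F, Box p is T. ✗
y: Diamond Diamond p is F, Box p is T. ✗

{u}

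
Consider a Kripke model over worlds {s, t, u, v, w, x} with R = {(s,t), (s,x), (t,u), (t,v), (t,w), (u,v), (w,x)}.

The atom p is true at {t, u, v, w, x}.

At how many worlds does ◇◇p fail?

4

s: successors {t, x}; ◇p there: t:T, x:F. ✓
t: successors {u, v, w}; ◇p there: u:T, v:F, w:T. ✓
u: successors {v}; ◇p there: v:F. ✗
v: no successors, so ◇◇p fails. ✗
w: successors {x}; ◇p there: x:F. ✗
x: no successors, so ◇◇p fails. ✗
Satisfying worlds: {s, t}.
So ◇◇p fails at the other 4 worlds.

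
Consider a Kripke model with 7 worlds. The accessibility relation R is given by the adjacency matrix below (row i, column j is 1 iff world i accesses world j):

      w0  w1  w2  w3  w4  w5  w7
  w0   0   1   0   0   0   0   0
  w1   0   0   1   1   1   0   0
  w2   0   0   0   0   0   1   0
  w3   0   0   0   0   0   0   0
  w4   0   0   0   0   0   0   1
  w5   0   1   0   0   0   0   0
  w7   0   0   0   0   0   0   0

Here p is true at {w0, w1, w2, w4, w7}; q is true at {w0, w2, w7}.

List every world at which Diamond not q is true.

w0: successors {w1}; not q there: w1:T. ✓
w1: successors {w2, w3, w4}; not q there: w2:F, w3:T, w4:T. ✓
w2: successors {w5}; not q there: w5:T. ✓
w3: no successors, so Diamond not q fails. ✗
w4: successors {w7}; not q there: w7:F. ✗
w5: successors {w1}; not q there: w1:T. ✓
w7: no successors, so Diamond not q fails. ✗

{w0, w1, w2, w5}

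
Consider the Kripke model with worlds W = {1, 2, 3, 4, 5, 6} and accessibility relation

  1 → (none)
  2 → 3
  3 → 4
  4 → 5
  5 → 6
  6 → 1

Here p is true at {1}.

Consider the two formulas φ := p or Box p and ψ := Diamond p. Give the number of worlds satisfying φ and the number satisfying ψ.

For p or Box p:
1: p is T, Box p is T. ✓
2: p is F, Box p is F. ✗
3: p is F, Box p is F. ✗
4: p is F, Box p is F. ✗
5: p is F, Box p is F. ✗
6: p is F, Box p is T. ✓
— 2 worlds.
For Diamond p:
1: no successors, so Diamond p fails. ✗
2: successors {3}; p there: 3:F. ✗
3: successors {4}; p there: 4:F. ✗
4: successors {5}; p there: 5:F. ✗
5: successors {6}; p there: 6:F. ✗
6: successors {1}; p there: 1:T. ✓
— 1 world.

2 and 1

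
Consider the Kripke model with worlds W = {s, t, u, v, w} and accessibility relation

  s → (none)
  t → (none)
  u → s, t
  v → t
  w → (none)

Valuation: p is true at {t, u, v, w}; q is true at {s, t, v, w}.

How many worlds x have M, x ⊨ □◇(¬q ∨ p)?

3

s: no successors, so □◇(¬q ∨ p) holds vacuously. ✓
t: no successors, so □◇(¬q ∨ p) holds vacuously. ✓
u: successors {s, t}; ◇(¬q ∨ p) there: s:F, t:F. ✗
v: successors {t}; ◇(¬q ∨ p) there: t:F. ✗
w: no successors, so □◇(¬q ∨ p) holds vacuously. ✓
Satisfying worlds: {s, t, w}.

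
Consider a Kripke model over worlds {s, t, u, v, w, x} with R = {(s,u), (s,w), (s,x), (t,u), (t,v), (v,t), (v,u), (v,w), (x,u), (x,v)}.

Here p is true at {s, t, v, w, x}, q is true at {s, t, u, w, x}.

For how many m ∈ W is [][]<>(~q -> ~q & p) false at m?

4

s: successors {u, w, x}; []<>(~q -> ~q & p) there: u:T, w:T, x:F. ✗
t: successors {u, v}; []<>(~q -> ~q & p) there: u:T, v:F. ✗
u: no successors, so [][]<>(~q -> ~q & p) holds vacuously. ✓
v: successors {t, u, w}; []<>(~q -> ~q & p) there: t:F, u:T, w:T. ✗
w: no successors, so [][]<>(~q -> ~q & p) holds vacuously. ✓
x: successors {u, v}; []<>(~q -> ~q & p) there: u:T, v:F. ✗
Satisfying worlds: {u, w}.
So [][]<>(~q -> ~q & p) fails at the other 4 worlds.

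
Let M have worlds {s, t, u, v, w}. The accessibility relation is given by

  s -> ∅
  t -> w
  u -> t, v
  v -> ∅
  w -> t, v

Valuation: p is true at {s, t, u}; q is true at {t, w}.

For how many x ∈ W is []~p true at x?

3

s: no successors, so []~p holds vacuously. ✓
t: successors {w}; ~p there: w:T. ✓
u: successors {t, v}; ~p there: t:F, v:T. ✗
v: no successors, so []~p holds vacuously. ✓
w: successors {t, v}; ~p there: t:F, v:T. ✗
Satisfying worlds: {s, t, v}.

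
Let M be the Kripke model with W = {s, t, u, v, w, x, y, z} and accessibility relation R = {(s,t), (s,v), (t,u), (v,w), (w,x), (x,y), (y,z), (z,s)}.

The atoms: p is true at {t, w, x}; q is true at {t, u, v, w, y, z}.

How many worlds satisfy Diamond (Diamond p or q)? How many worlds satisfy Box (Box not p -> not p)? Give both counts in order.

For Diamond (Diamond p or q):
s: successors {t, v}; Diamond p or q there: t:T, v:T. ✓
t: successors {u}; Diamond p or q there: u:T. ✓
u: no successors, so Diamond (Diamond p or q) fails. ✗
v: successors {w}; Diamond p or q there: w:T. ✓
w: successors {x}; Diamond p or q there: x:F. ✗
x: successors {y}; Diamond p or q there: y:T. ✓
y: successors {z}; Diamond p or q there: z:T. ✓
z: successors {s}; Diamond p or q there: s:T. ✓
— 6 worlds.
For Box (Box not p -> not p):
s: successors {t, v}; Box not p -> not p there: t:F, v:T. ✗
t: successors {u}; Box not p -> not p there: u:T. ✓
u: no successors, so Box (Box not p -> not p) holds vacuously. ✓
v: successors {w}; Box not p -> not p there: w:T. ✓
w: successors {x}; Box not p -> not p there: x:F. ✗
x: successors {y}; Box not p -> not p there: y:T. ✓
y: successors {z}; Box not p -> not p there: z:T. ✓
z: successors {s}; Box not p -> not p there: s:T. ✓
— 6 worlds.

6 and 6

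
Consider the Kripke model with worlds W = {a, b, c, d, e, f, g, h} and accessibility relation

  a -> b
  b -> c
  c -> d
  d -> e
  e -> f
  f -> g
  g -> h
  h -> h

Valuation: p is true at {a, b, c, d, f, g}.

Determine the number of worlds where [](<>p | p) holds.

a: successors {b}; <>p | p there: b:T. ✓
b: successors {c}; <>p | p there: c:T. ✓
c: successors {d}; <>p | p there: d:T. ✓
d: successors {e}; <>p | p there: e:T. ✓
e: successors {f}; <>p | p there: f:T. ✓
f: successors {g}; <>p | p there: g:T. ✓
g: successors {h}; <>p | p there: h:F. ✗
h: successors {h}; <>p | p there: h:F. ✗
Satisfying worlds: {a, b, c, d, e, f}.

6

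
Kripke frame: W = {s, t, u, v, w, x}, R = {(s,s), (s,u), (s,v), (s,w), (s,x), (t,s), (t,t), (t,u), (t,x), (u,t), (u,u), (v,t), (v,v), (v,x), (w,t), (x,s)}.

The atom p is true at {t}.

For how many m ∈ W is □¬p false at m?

4

s: successors {s, u, v, w, x}; ¬p there: s:T, u:T, v:T, w:T, x:T. ✓
t: successors {s, t, u, x}; ¬p there: s:T, t:F, u:T, x:T. ✗
u: successors {t, u}; ¬p there: t:F, u:T. ✗
v: successors {t, v, x}; ¬p there: t:F, v:T, x:T. ✗
w: successors {t}; ¬p there: t:F. ✗
x: successors {s}; ¬p there: s:T. ✓
Satisfying worlds: {s, x}.
So □¬p fails at the other 4 worlds.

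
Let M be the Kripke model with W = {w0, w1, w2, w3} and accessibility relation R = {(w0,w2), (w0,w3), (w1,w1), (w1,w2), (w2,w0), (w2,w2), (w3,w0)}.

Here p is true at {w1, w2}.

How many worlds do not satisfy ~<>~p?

3

w0: <>~p is T. ✗
w1: <>~p is F. ✓
w2: <>~p is T. ✗
w3: <>~p is T. ✗
Satisfying worlds: {w1}.
So ~<>~p fails at the other 3 worlds.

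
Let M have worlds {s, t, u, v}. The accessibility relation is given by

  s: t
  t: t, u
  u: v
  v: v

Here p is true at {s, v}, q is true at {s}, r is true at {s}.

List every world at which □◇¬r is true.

{s, t, u, v}

s: successors {t}; ◇¬r there: t:T. ✓
t: successors {t, u}; ◇¬r there: t:T, u:T. ✓
u: successors {v}; ◇¬r there: v:T. ✓
v: successors {v}; ◇¬r there: v:T. ✓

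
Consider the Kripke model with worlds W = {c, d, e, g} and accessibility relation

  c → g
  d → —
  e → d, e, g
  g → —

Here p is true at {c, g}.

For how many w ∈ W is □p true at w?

3

c: successors {g}; p there: g:T. ✓
d: no successors, so □p holds vacuously. ✓
e: successors {d, e, g}; p there: d:F, e:F, g:T. ✗
g: no successors, so □p holds vacuously. ✓
Satisfying worlds: {c, d, g}.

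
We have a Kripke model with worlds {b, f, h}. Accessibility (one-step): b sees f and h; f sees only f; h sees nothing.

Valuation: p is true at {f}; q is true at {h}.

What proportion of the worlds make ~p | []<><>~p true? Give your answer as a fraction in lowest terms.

2/3

b: ~p is T, []<><>~p is F. ✓
f: ~p is F, []<><>~p is F. ✗
h: ~p is T, []<><>~p is T. ✓
That's 2 of 3 worlds, so 2/3.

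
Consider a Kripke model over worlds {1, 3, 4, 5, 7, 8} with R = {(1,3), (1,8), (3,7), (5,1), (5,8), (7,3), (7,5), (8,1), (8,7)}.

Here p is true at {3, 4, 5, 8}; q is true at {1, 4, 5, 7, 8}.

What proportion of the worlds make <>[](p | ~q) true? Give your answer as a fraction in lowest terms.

1/2

1: successors {3, 8}; [](p | ~q) there: 3:F, 8:F. ✗
3: successors {7}; [](p | ~q) there: 7:T. ✓
4: no successors, so <>[](p | ~q) fails. ✗
5: successors {1, 8}; [](p | ~q) there: 1:T, 8:F. ✓
7: successors {3, 5}; [](p | ~q) there: 3:F, 5:F. ✗
8: successors {1, 7}; [](p | ~q) there: 1:T, 7:T. ✓
That's 3 of 6 worlds, so 3/6 = 1/2.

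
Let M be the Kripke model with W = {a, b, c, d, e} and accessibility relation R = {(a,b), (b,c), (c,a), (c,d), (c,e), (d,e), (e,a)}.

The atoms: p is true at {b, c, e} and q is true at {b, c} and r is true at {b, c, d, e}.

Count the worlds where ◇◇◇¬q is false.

2

a: successors {b}; ◇◇¬q there: b:T. ✓
b: successors {c}; ◇◇¬q there: c:T. ✓
c: successors {a, d, e}; ◇◇¬q there: a:F, d:T, e:F. ✓
d: successors {e}; ◇◇¬q there: e:F. ✗
e: successors {a}; ◇◇¬q there: a:F. ✗
Satisfying worlds: {a, b, c}.
So ◇◇◇¬q fails at the other 2 worlds.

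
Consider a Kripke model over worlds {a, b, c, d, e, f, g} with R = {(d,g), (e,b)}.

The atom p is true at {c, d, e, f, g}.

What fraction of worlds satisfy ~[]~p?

1/7

a: []~p is T. ✗
b: []~p is T. ✗
c: []~p is T. ✗
d: []~p is F. ✓
e: []~p is T. ✗
f: []~p is T. ✗
g: []~p is T. ✗
That's 1 of 7 worlds, so 1/7.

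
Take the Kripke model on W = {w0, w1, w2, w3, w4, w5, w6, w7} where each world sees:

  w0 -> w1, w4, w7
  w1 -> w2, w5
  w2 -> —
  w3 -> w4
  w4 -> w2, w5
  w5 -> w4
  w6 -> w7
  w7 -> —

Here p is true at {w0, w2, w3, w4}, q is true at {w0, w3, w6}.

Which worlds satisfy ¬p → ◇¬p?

{w0, w1, w2, w3, w4, w6}

w0: ¬p is F, ◇¬p is T. ✓
w1: ¬p is T, ◇¬p is T. ✓
w2: ¬p is F, ◇¬p is F. ✓
w3: ¬p is F, ◇¬p is F. ✓
w4: ¬p is F, ◇¬p is T. ✓
w5: ¬p is T, ◇¬p is F. ✗
w6: ¬p is T, ◇¬p is T. ✓
w7: ¬p is T, ◇¬p is F. ✗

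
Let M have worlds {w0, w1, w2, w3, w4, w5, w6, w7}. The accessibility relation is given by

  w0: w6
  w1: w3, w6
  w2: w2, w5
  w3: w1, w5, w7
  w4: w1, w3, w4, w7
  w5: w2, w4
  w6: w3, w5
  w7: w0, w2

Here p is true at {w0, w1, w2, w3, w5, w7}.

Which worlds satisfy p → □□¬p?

{w4, w6}

w0: p is T, □□¬p is F. ✗
w1: p is T, □□¬p is F. ✗
w2: p is T, □□¬p is F. ✗
w3: p is T, □□¬p is F. ✗
w4: p is F, □□¬p is F. ✓
w5: p is T, □□¬p is F. ✗
w6: p is F, □□¬p is F. ✓
w7: p is T, □□¬p is F. ✗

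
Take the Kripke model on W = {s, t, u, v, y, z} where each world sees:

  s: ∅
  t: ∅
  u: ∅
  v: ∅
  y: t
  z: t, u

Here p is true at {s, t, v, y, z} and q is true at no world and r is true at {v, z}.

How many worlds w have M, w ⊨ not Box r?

2

s: Box r is T. ✗
t: Box r is T. ✗
u: Box r is T. ✗
v: Box r is T. ✗
y: Box r is F. ✓
z: Box r is F. ✓
Satisfying worlds: {y, z}.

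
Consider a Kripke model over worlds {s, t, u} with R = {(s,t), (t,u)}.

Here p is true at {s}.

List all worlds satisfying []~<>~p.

s: successors {t}; ~<>~p there: t:F. ✗
t: successors {u}; ~<>~p there: u:T. ✓
u: no successors, so []~<>~p holds vacuously. ✓

{t, u}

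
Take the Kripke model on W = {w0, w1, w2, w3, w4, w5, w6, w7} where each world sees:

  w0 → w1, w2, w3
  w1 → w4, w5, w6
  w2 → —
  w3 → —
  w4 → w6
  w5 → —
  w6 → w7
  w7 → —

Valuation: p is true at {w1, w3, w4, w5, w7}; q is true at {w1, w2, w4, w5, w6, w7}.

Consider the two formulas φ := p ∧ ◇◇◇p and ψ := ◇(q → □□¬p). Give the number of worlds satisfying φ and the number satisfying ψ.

For p ∧ ◇◇◇p:
w0: p is F, ◇◇◇p is T. ✗
w1: p is T, ◇◇◇p is T. ✓
w2: p is F, ◇◇◇p is F. ✗
w3: p is T, ◇◇◇p is F. ✗
w4: p is T, ◇◇◇p is F. ✗
w5: p is T, ◇◇◇p is F. ✗
w6: p is F, ◇◇◇p is F. ✗
w7: p is T, ◇◇◇p is F. ✗
— 1 world.
For ◇(q → □□¬p):
w0: successors {w1, w2, w3}; q → □□¬p there: w1:F, w2:T, w3:T. ✓
w1: successors {w4, w5, w6}; q → □□¬p there: w4:F, w5:T, w6:T. ✓
w2: no successors, so ◇(q → □□¬p) fails. ✗
w3: no successors, so ◇(q → □□¬p) fails. ✗
w4: successors {w6}; q → □□¬p there: w6:T. ✓
w5: no successors, so ◇(q → □□¬p) fails. ✗
w6: successors {w7}; q → □□¬p there: w7:T. ✓
w7: no successors, so ◇(q → □□¬p) fails. ✗
— 4 worlds.

1 and 4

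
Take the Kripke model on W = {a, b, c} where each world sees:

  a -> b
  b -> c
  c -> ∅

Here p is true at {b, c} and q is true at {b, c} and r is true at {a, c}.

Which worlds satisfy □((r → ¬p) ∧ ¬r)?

{a, c}

a: successors {b}; (r → ¬p) ∧ ¬r there: b:T. ✓
b: successors {c}; (r → ¬p) ∧ ¬r there: c:F. ✗
c: no successors, so □((r → ¬p) ∧ ¬r) holds vacuously. ✓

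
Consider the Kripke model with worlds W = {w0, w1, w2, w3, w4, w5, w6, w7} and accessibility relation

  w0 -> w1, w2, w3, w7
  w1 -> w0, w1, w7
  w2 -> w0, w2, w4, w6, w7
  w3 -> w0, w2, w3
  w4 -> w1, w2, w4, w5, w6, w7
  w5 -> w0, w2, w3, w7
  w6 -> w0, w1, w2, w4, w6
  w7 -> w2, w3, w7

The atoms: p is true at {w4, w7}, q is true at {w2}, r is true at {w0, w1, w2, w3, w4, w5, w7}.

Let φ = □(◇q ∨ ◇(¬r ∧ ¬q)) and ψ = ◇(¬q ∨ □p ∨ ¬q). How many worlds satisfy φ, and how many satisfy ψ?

4 and 8

For □(◇q ∨ ◇(¬r ∧ ¬q)):
w0: successors {w1, w2, w3, w7}; ◇q ∨ ◇(¬r ∧ ¬q) there: w1:F, w2:T, w3:T, w7:T. ✗
w1: successors {w0, w1, w7}; ◇q ∨ ◇(¬r ∧ ¬q) there: w0:T, w1:F, w7:T. ✗
w2: successors {w0, w2, w4, w6, w7}; ◇q ∨ ◇(¬r ∧ ¬q) there: w0:T, w2:T, w4:T, w6:T, w7:T. ✓
w3: successors {w0, w2, w3}; ◇q ∨ ◇(¬r ∧ ¬q) there: w0:T, w2:T, w3:T. ✓
w4: successors {w1, w2, w4, w5, w6, w7}; ◇q ∨ ◇(¬r ∧ ¬q) there: w1:F, w2:T, w4:T, w5:T, w6:T, w7:T. ✗
w5: successors {w0, w2, w3, w7}; ◇q ∨ ◇(¬r ∧ ¬q) there: w0:T, w2:T, w3:T, w7:T. ✓
w6: successors {w0, w1, w2, w4, w6}; ◇q ∨ ◇(¬r ∧ ¬q) there: w0:T, w1:F, w2:T, w4:T, w6:T. ✗
w7: successors {w2, w3, w7}; ◇q ∨ ◇(¬r ∧ ¬q) there: w2:T, w3:T, w7:T. ✓
— 4 worlds.
For ◇(¬q ∨ □p ∨ ¬q):
w0: successors {w1, w2, w3, w7}; ¬q ∨ □p ∨ ¬q there: w1:T, w2:F, w3:T, w7:T. ✓
w1: successors {w0, w1, w7}; ¬q ∨ □p ∨ ¬q there: w0:T, w1:T, w7:T. ✓
w2: successors {w0, w2, w4, w6, w7}; ¬q ∨ □p ∨ ¬q there: w0:T, w2:F, w4:T, w6:T, w7:T. ✓
w3: successors {w0, w2, w3}; ¬q ∨ □p ∨ ¬q there: w0:T, w2:F, w3:T. ✓
w4: successors {w1, w2, w4, w5, w6, w7}; ¬q ∨ □p ∨ ¬q there: w1:T, w2:F, w4:T, w5:T, w6:T, w7:T. ✓
w5: successors {w0, w2, w3, w7}; ¬q ∨ □p ∨ ¬q there: w0:T, w2:F, w3:T, w7:T. ✓
w6: successors {w0, w1, w2, w4, w6}; ¬q ∨ □p ∨ ¬q there: w0:T, w1:T, w2:F, w4:T, w6:T. ✓
w7: successors {w2, w3, w7}; ¬q ∨ □p ∨ ¬q there: w2:F, w3:T, w7:T. ✓
— 8 worlds.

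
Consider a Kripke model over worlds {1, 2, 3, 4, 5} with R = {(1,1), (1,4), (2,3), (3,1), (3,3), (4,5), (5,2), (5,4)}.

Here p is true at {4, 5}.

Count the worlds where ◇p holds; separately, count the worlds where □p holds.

3 and 1

For ◇p:
1: successors {1, 4}; p there: 1:F, 4:T. ✓
2: successors {3}; p there: 3:F. ✗
3: successors {1, 3}; p there: 1:F, 3:F. ✗
4: successors {5}; p there: 5:T. ✓
5: successors {2, 4}; p there: 2:F, 4:T. ✓
— 3 worlds.
For □p:
1: successors {1, 4}; p there: 1:F, 4:T. ✗
2: successors {3}; p there: 3:F. ✗
3: successors {1, 3}; p there: 1:F, 3:F. ✗
4: successors {5}; p there: 5:T. ✓
5: successors {2, 4}; p there: 2:F, 4:T. ✗
— 1 world.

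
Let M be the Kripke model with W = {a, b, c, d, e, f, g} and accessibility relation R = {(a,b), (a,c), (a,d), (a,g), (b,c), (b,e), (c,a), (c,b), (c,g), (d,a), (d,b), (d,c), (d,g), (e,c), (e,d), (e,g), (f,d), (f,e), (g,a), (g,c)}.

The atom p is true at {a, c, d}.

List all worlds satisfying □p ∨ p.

{a, c, d, g}

a: □p is F, p is T. ✓
b: □p is F, p is F. ✗
c: □p is F, p is T. ✓
d: □p is F, p is T. ✓
e: □p is F, p is F. ✗
f: □p is F, p is F. ✗
g: □p is T, p is F. ✓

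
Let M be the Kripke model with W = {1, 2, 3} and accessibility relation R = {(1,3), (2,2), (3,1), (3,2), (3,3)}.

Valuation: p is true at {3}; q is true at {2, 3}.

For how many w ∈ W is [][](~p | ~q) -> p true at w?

2

1: [][](~p | ~q) is F, p is F. ✓
2: [][](~p | ~q) is T, p is F. ✗
3: [][](~p | ~q) is F, p is T. ✓
Satisfying worlds: {1, 3}.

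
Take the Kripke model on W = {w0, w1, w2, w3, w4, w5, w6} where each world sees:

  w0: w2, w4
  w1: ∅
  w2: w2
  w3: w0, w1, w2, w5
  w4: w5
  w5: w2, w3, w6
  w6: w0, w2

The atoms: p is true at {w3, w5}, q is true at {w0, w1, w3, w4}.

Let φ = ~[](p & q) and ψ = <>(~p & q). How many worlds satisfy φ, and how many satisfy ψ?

For ~[](p & q):
w0: [](p & q) is F. ✓
w1: [](p & q) is T. ✗
w2: [](p & q) is F. ✓
w3: [](p & q) is F. ✓
w4: [](p & q) is F. ✓
w5: [](p & q) is F. ✓
w6: [](p & q) is F. ✓
— 6 worlds.
For <>(~p & q):
w0: successors {w2, w4}; ~p & q there: w2:F, w4:T. ✓
w1: no successors, so <>(~p & q) fails. ✗
w2: successors {w2}; ~p & q there: w2:F. ✗
w3: successors {w0, w1, w2, w5}; ~p & q there: w0:T, w1:T, w2:F, w5:F. ✓
w4: successors {w5}; ~p & q there: w5:F. ✗
w5: successors {w2, w3, w6}; ~p & q there: w2:F, w3:F, w6:F. ✗
w6: successors {w0, w2}; ~p & q there: w0:T, w2:F. ✓
— 3 worlds.

6 and 3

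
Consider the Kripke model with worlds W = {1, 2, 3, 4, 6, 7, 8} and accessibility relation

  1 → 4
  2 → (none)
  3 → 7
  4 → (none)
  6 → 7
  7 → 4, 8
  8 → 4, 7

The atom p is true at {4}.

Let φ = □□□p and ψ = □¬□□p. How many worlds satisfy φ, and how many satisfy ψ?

For □□□p:
1: successors {4}; □□p there: 4:T. ✓
2: no successors, so □□□p holds vacuously. ✓
3: successors {7}; □□p there: 7:F. ✗
4: no successors, so □□□p holds vacuously. ✓
6: successors {7}; □□p there: 7:F. ✗
7: successors {4, 8}; □□p there: 4:T, 8:F. ✗
8: successors {4, 7}; □□p there: 4:T, 7:F. ✗
— 3 worlds.
For □¬□□p:
1: successors {4}; ¬□□p there: 4:F. ✗
2: no successors, so □¬□□p holds vacuously. ✓
3: successors {7}; ¬□□p there: 7:T. ✓
4: no successors, so □¬□□p holds vacuously. ✓
6: successors {7}; ¬□□p there: 7:T. ✓
7: successors {4, 8}; ¬□□p there: 4:F, 8:T. ✗
8: successors {4, 7}; ¬□□p there: 4:F, 7:T. ✗
— 4 worlds.

3 and 4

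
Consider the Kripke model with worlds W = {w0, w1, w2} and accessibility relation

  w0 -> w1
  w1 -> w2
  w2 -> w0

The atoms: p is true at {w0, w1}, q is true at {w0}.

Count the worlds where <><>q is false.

w0: successors {w1}; <>q there: w1:F. ✗
w1: successors {w2}; <>q there: w2:T. ✓
w2: successors {w0}; <>q there: w0:F. ✗
Satisfying worlds: {w1}.
So <><>q fails at the other 2 worlds.

2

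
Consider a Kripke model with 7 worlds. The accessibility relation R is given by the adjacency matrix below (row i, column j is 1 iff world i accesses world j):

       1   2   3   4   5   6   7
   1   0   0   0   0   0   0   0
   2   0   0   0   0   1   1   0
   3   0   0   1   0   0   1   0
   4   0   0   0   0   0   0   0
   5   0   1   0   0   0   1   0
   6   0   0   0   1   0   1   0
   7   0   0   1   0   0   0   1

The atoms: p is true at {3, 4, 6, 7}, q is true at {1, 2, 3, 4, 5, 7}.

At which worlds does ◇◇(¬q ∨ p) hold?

{2, 3, 5, 6, 7}

1: no successors, so ◇◇(¬q ∨ p) fails. ✗
2: successors {5, 6}; ◇(¬q ∨ p) there: 5:T, 6:T. ✓
3: successors {3, 6}; ◇(¬q ∨ p) there: 3:T, 6:T. ✓
4: no successors, so ◇◇(¬q ∨ p) fails. ✗
5: successors {2, 6}; ◇(¬q ∨ p) there: 2:T, 6:T. ✓
6: successors {4, 6}; ◇(¬q ∨ p) there: 4:F, 6:T. ✓
7: successors {3, 7}; ◇(¬q ∨ p) there: 3:T, 7:T. ✓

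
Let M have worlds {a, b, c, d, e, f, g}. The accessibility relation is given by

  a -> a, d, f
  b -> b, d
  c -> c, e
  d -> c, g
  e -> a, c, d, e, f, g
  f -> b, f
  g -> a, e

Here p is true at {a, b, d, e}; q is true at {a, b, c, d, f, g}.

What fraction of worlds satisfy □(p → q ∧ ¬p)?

a: successors {a, d, f}; p → q ∧ ¬p there: a:F, d:F, f:T. ✗
b: successors {b, d}; p → q ∧ ¬p there: b:F, d:F. ✗
c: successors {c, e}; p → q ∧ ¬p there: c:T, e:F. ✗
d: successors {c, g}; p → q ∧ ¬p there: c:T, g:T. ✓
e: successors {a, c, d, e, f, g}; p → q ∧ ¬p there: a:F, c:T, d:F, e:F, f:T, g:T. ✗
f: successors {b, f}; p → q ∧ ¬p there: b:F, f:T. ✗
g: successors {a, e}; p → q ∧ ¬p there: a:F, e:F. ✗
That's 1 of 7 worlds, so 1/7.

1/7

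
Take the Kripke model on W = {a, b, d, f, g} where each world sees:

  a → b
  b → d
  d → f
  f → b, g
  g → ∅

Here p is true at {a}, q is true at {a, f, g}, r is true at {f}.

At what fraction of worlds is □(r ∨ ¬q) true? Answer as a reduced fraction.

a: successors {b}; r ∨ ¬q there: b:T. ✓
b: successors {d}; r ∨ ¬q there: d:T. ✓
d: successors {f}; r ∨ ¬q there: f:T. ✓
f: successors {b, g}; r ∨ ¬q there: b:T, g:F. ✗
g: no successors, so □(r ∨ ¬q) holds vacuously. ✓
That's 4 of 5 worlds, so 4/5.

4/5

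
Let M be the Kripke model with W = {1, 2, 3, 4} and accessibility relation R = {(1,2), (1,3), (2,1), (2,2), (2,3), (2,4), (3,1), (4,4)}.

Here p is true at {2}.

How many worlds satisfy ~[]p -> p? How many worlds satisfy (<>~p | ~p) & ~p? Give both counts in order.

For ~[]p -> p:
1: ~[]p is T, p is F. ✗
2: ~[]p is T, p is T. ✓
3: ~[]p is T, p is F. ✗
4: ~[]p is T, p is F. ✗
— 1 world.
For (<>~p | ~p) & ~p:
1: <>~p | ~p is T, ~p is T. ✓
2: <>~p | ~p is T, ~p is F. ✗
3: <>~p | ~p is T, ~p is T. ✓
4: <>~p | ~p is T, ~p is T. ✓
— 3 worlds.

1 and 3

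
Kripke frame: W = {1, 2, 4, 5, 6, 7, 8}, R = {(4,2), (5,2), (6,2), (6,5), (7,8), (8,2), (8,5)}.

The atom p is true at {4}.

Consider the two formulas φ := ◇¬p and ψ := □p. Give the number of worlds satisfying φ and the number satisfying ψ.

For ◇¬p:
1: no successors, so ◇¬p fails. ✗
2: no successors, so ◇¬p fails. ✗
4: successors {2}; ¬p there: 2:T. ✓
5: successors {2}; ¬p there: 2:T. ✓
6: successors {2, 5}; ¬p there: 2:T, 5:T. ✓
7: successors {8}; ¬p there: 8:T. ✓
8: successors {2, 5}; ¬p there: 2:T, 5:T. ✓
— 5 worlds.
For □p:
1: no successors, so □p holds vacuously. ✓
2: no successors, so □p holds vacuously. ✓
4: successors {2}; p there: 2:F. ✗
5: successors {2}; p there: 2:F. ✗
6: successors {2, 5}; p there: 2:F, 5:F. ✗
7: successors {8}; p there: 8:F. ✗
8: successors {2, 5}; p there: 2:F, 5:F. ✗
— 2 worlds.

5 and 2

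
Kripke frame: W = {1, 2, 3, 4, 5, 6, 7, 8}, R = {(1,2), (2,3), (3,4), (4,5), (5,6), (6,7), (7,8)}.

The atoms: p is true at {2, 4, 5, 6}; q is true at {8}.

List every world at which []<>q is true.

{6, 8}

1: successors {2}; <>q there: 2:F. ✗
2: successors {3}; <>q there: 3:F. ✗
3: successors {4}; <>q there: 4:F. ✗
4: successors {5}; <>q there: 5:F. ✗
5: successors {6}; <>q there: 6:F. ✗
6: successors {7}; <>q there: 7:T. ✓
7: successors {8}; <>q there: 8:F. ✗
8: no successors, so []<>q holds vacuously. ✓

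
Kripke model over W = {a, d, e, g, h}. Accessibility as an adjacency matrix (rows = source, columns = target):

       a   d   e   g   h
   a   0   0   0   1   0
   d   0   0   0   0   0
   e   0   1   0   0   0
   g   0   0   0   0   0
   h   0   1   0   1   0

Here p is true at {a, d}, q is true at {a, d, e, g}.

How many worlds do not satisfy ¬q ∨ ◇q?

a: ¬q is F, ◇q is T. ✓
d: ¬q is F, ◇q is F. ✗
e: ¬q is F, ◇q is T. ✓
g: ¬q is F, ◇q is F. ✗
h: ¬q is T, ◇q is T. ✓
Satisfying worlds: {a, e, h}.
So ¬q ∨ ◇q fails at the other 2 worlds.

2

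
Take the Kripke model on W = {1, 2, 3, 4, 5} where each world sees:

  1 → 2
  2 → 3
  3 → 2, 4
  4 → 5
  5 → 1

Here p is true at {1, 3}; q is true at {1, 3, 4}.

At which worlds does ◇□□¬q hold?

1: successors {2}; □□¬q there: 2:F. ✗
2: successors {3}; □□¬q there: 3:F. ✗
3: successors {2, 4}; □□¬q there: 2:F, 4:F. ✗
4: successors {5}; □□¬q there: 5:T. ✓
5: successors {1}; □□¬q there: 1:F. ✗

{4}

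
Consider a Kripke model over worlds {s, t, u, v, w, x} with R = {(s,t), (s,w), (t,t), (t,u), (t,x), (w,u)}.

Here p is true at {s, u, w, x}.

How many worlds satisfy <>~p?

2

s: successors {t, w}; ~p there: t:T, w:F. ✓
t: successors {t, u, x}; ~p there: t:T, u:F, x:F. ✓
u: no successors, so <>~p fails. ✗
v: no successors, so <>~p fails. ✗
w: successors {u}; ~p there: u:F. ✗
x: no successors, so <>~p fails. ✗
Satisfying worlds: {s, t}.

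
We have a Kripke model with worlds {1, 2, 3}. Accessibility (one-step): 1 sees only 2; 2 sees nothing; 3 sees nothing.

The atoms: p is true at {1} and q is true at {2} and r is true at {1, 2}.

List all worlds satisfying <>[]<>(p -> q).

{1}

1: successors {2}; []<>(p -> q) there: 2:T. ✓
2: no successors, so <>[]<>(p -> q) fails. ✗
3: no successors, so <>[]<>(p -> q) fails. ✗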